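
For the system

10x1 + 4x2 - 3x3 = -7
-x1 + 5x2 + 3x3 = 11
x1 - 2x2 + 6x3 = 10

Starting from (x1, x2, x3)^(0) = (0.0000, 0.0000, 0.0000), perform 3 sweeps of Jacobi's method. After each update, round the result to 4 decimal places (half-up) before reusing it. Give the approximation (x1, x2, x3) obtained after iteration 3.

Iteration 1:
  x1 = (-7 - (4)·0.0000 - (-3)·0.0000) / (10) = -0.7000
  x2 = (11 - (-1)·0.0000 - (3)·0.0000) / (5) = 2.2000
  x3 = (10 - (1)·0.0000 - (-2)·0.0000) / (6) = 1.6667
Iteration 2:
  x1 = (-7 - (4)·2.2000 - (-3)·1.6667) / (10) = -1.0800
  x2 = (11 - (-1)·-0.7000 - (3)·1.6667) / (5) = 1.0600
  x3 = (10 - (1)·-0.7000 - (-2)·2.2000) / (6) = 2.5167
Iteration 3:
  x1 = (-7 - (4)·1.0600 - (-3)·2.5167) / (10) = -0.3690
  x2 = (11 - (-1)·-1.0800 - (3)·2.5167) / (5) = 0.4740
  x3 = (10 - (1)·-1.0800 - (-2)·1.0600) / (6) = 2.2000

(-0.3690, 0.4740, 2.2000)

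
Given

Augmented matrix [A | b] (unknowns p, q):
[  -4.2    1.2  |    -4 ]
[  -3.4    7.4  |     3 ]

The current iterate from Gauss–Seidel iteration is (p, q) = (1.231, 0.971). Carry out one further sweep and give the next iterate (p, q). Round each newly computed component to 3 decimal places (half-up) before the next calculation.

(1.230, 0.971)

One sweep:
  p = (-4 - (1.2)·0.971) / (-4.2) = 1.230
  q = (3 - (-3.4)·1.230) / (7.4) = 0.971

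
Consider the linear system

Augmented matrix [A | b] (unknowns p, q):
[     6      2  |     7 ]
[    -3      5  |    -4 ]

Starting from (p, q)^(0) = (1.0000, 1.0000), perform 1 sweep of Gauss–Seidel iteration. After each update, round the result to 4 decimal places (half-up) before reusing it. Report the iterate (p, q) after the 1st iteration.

Iteration 1:
  p = (7 - (2)·1.0000) / (6) = 0.8333
  q = (-4 - (-3)·0.8333) / (5) = -0.3000

(0.8333, -0.3000)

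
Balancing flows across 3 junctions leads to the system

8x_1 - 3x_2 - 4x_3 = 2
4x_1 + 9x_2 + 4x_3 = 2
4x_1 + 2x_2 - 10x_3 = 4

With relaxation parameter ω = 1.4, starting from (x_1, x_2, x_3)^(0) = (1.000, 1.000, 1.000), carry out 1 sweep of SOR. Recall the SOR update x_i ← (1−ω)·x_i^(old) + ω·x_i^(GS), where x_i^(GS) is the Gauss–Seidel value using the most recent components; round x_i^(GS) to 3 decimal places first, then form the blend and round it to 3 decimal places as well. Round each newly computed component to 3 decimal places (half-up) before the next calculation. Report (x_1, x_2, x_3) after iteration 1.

(1.175, -1.442, -0.705)

Iteration 1:
  x_1: GS value = (2 - (-3)·1.000 - (-4)·1.000) / (8) = 1.125;  x_1 ← (1−ω)·1.000 + ω·1.125 = 1.175
  x_2: GS value = (2 - (4)·1.175 - (4)·1.000) / (9) = -0.744;  x_2 ← (1−ω)·1.000 + ω·-0.744 = -1.442
  x_3: GS value = (4 - (4)·1.175 - (2)·-1.442) / (-10) = -0.218;  x_3 ← (1−ω)·1.000 + ω·-0.218 = -0.705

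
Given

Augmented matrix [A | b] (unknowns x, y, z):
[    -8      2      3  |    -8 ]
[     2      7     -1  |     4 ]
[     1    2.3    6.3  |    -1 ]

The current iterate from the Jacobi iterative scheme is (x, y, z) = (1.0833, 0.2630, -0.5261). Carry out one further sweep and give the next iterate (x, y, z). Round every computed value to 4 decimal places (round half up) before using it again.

(0.8685, 0.1868, -0.4267)

One sweep:
  x = (-8 - (2)·0.2630 - (3)·-0.5261) / (-8) = 0.8685
  y = (4 - (2)·1.0833 - (-1)·-0.5261) / (7) = 0.1868
  z = (-1 - (1)·1.0833 - (2.3)·0.2630) / (6.3) = -0.4267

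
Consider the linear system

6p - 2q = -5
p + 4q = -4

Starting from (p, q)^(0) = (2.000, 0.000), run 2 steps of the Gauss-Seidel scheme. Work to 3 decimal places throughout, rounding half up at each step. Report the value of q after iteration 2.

-0.726

Iteration 1:
  p = (-5 - (-2)·0.000) / (6) = -0.833
  q = (-4 - (1)·-0.833) / (4) = -0.792
Iteration 2:
  p = (-5 - (-2)·-0.792) / (6) = -1.097
  q = (-4 - (1)·-1.097) / (4) = -0.726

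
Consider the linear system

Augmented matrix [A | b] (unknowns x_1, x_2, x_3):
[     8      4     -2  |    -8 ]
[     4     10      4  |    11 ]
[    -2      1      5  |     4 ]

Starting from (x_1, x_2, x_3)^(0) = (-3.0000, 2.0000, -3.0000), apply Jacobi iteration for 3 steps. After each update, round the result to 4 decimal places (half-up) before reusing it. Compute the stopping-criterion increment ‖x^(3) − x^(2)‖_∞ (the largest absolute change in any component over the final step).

0.4400

Iteration 1:
  x_1 = (-8 - (4)·2.0000 - (-2)·-3.0000) / (8) = -2.7500
  x_2 = (11 - (4)·-3.0000 - (4)·-3.0000) / (10) = 3.5000
  x_3 = (4 - (-2)·-3.0000 - (1)·2.0000) / (5) = -0.8000
Iteration 2:
  x_1 = (-8 - (4)·3.5000 - (-2)·-0.8000) / (8) = -2.9500
  x_2 = (11 - (4)·-2.7500 - (4)·-0.8000) / (10) = 2.5200
  x_3 = (4 - (-2)·-2.7500 - (1)·3.5000) / (5) = -1.0000
Iteration 3:
  x_1 = (-8 - (4)·2.5200 - (-2)·-1.0000) / (8) = -2.5100
  x_2 = (11 - (4)·-2.9500 - (4)·-1.0000) / (10) = 2.6800
  x_3 = (4 - (-2)·-2.9500 - (1)·2.5200) / (5) = -0.8840
Change: (0.4400, 0.1600, 0.1160) → max |·| = 0.4400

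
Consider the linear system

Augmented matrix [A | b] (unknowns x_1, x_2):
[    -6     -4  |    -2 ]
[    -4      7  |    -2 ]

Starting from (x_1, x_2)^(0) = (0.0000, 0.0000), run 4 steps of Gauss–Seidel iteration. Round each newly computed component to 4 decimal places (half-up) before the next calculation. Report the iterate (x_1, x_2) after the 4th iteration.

Iteration 1:
  x_1 = (-2 - (-4)·0.0000) / (-6) = 0.3333
  x_2 = (-2 - (-4)·0.3333) / (7) = -0.0953
Iteration 2:
  x_1 = (-2 - (-4)·-0.0953) / (-6) = 0.3969
  x_2 = (-2 - (-4)·0.3969) / (7) = -0.0589
Iteration 3:
  x_1 = (-2 - (-4)·-0.0589) / (-6) = 0.3726
  x_2 = (-2 - (-4)·0.3726) / (7) = -0.0728
Iteration 4:
  x_1 = (-2 - (-4)·-0.0728) / (-6) = 0.3819
  x_2 = (-2 - (-4)·0.3819) / (7) = -0.0675

(0.3819, -0.0675)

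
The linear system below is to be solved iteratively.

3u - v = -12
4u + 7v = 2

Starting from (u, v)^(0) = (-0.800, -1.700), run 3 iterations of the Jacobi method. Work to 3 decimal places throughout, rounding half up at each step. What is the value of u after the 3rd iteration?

Iteration 1:
  u = (-12 - (-1)·-1.700) / (3) = -4.567
  v = (2 - (4)·-0.800) / (7) = 0.743
Iteration 2:
  u = (-12 - (-1)·0.743) / (3) = -3.752
  v = (2 - (4)·-4.567) / (7) = 2.895
Iteration 3:
  u = (-12 - (-1)·2.895) / (3) = -3.035
  v = (2 - (4)·-3.752) / (7) = 2.430

-3.035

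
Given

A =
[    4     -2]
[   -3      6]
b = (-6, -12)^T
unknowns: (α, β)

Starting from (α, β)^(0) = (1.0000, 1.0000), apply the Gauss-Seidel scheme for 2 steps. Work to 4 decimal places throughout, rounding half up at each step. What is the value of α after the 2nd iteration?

-2.7500

Iteration 1:
  α = (-6 - (-2)·1.0000) / (4) = -1.0000
  β = (-12 - (-3)·-1.0000) / (6) = -2.5000
Iteration 2:
  α = (-6 - (-2)·-2.5000) / (4) = -2.7500
  β = (-12 - (-3)·-2.7500) / (6) = -3.3750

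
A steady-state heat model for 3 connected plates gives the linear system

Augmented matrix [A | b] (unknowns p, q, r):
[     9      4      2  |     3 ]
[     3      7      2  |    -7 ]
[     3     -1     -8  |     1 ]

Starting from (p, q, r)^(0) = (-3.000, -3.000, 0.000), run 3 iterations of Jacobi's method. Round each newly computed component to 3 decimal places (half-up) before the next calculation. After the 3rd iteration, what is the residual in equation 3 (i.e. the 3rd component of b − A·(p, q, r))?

Iteration 1:
  p = (3 - (4)·-3.000 - (2)·0.000) / (9) = 1.667
  q = (-7 - (3)·-3.000 - (2)·0.000) / (7) = 0.286
  r = (1 - (3)·-3.000 - (-1)·-3.000) / (-8) = -0.875
Iteration 2:
  p = (3 - (4)·0.286 - (2)·-0.875) / (9) = 0.401
  q = (-7 - (3)·1.667 - (2)·-0.875) / (7) = -1.464
  r = (1 - (3)·1.667 - (-1)·0.286) / (-8) = 0.464
Iteration 3:
  p = (3 - (4)·-1.464 - (2)·0.464) / (9) = 0.881
  q = (-7 - (3)·0.401 - (2)·0.464) / (7) = -1.304
  r = (1 - (3)·0.401 - (-1)·-1.464) / (-8) = 0.208
Residual b − A·x = (-0.129, -0.931, -1.283)

-1.283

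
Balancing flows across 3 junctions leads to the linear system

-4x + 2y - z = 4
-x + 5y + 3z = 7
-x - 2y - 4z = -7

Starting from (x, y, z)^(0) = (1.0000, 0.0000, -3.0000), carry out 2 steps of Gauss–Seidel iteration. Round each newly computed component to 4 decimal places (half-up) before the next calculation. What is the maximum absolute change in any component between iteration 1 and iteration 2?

Iteration 1:
  x = (4 - (2)·0.0000 - (-1)·-3.0000) / (-4) = -0.2500
  y = (7 - (-1)·-0.2500 - (3)·-3.0000) / (5) = 3.1500
  z = (-7 - (-1)·-0.2500 - (-2)·3.1500) / (-4) = 0.2375
Iteration 2:
  x = (4 - (2)·3.1500 - (-1)·0.2375) / (-4) = 0.5156
  y = (7 - (-1)·0.5156 - (3)·0.2375) / (5) = 1.3606
  z = (-7 - (-1)·0.5156 - (-2)·1.3606) / (-4) = 0.9408
Change: (0.7656, -1.7894, 0.7033) → max |·| = 1.7894

1.7894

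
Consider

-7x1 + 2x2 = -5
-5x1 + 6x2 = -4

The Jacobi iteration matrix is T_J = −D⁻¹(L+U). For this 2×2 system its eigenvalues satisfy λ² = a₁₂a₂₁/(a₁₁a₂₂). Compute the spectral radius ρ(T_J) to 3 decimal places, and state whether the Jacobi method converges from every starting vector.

a₁₂a₂₁/(a₁₁a₂₂) = (2)·(-5) / ((-7)·(6)) = 0.238095
ρ = √|0.238095| = √0.238095 = 0.488
ρ < 1, so Jacobi converges

0.488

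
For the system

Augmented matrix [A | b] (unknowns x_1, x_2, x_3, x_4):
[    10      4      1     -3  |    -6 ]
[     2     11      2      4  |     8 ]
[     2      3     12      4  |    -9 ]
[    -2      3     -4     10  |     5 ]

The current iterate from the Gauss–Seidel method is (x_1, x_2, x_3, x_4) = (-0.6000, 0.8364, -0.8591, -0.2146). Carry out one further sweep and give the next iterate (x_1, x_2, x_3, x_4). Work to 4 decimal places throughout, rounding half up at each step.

One sweep:
  x_1 = (-6 - (4)·0.8364 - (1)·-0.8591 - (-3)·-0.2146) / (10) = -0.9130
  x_2 = (8 - (2)·-0.9130 - (2)·-0.8591 - (4)·-0.2146) / (11) = 1.1275
  x_3 = (-9 - (2)·-0.9130 - (3)·1.1275 - (4)·-0.2146) / (12) = -0.8082
  x_4 = (5 - (-2)·-0.9130 - (3)·1.1275 - (-4)·-0.8082) / (10) = -0.3441

(-0.9130, 1.1275, -0.8082, -0.3441)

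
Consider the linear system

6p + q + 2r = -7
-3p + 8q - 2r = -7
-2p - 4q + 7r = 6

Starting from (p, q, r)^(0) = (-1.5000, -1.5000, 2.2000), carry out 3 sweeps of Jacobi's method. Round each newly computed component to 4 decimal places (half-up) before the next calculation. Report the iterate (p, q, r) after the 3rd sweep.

(-0.8594, -1.2338, -0.3079)

Iteration 1:
  p = (-7 - (1)·-1.5000 - (2)·2.2000) / (6) = -1.6500
  q = (-7 - (-3)·-1.5000 - (-2)·2.2000) / (8) = -0.8875
  r = (6 - (-2)·-1.5000 - (-4)·-1.5000) / (7) = -0.4286
Iteration 2:
  p = (-7 - (1)·-0.8875 - (2)·-0.4286) / (6) = -0.8759
  q = (-7 - (-3)·-1.6500 - (-2)·-0.4286) / (8) = -1.6009
  r = (6 - (-2)·-1.6500 - (-4)·-0.8875) / (7) = -0.1214
Iteration 3:
  p = (-7 - (1)·-1.6009 - (2)·-0.1214) / (6) = -0.8594
  q = (-7 - (-3)·-0.8759 - (-2)·-0.1214) / (8) = -1.2338
  r = (6 - (-2)·-0.8759 - (-4)·-1.6009) / (7) = -0.3079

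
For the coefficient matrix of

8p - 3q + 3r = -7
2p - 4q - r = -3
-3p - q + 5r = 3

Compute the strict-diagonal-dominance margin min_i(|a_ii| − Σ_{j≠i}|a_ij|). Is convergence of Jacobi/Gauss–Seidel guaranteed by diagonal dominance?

1

row 1: |8| − (3+3) = 2
row 2: |-4| − (2+1) = 1
row 3: |5| − (3+1) = 1
minimum over rows = 1 → strictly diagonally dominant (convergence guaranteed)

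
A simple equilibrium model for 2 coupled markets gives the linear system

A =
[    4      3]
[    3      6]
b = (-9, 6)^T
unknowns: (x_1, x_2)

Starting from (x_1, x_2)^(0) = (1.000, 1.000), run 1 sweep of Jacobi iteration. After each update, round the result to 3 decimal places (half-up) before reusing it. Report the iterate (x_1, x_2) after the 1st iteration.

(-3.000, 0.500)

Iteration 1:
  x_1 = (-9 - (3)·1.000) / (4) = -3.000
  x_2 = (6 - (3)·1.000) / (6) = 0.500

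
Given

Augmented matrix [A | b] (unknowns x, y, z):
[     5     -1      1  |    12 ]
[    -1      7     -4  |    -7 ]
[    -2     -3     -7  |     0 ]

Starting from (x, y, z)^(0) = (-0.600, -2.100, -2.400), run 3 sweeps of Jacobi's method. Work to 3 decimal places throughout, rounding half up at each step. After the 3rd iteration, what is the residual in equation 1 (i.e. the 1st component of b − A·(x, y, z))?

0.295

Iteration 1:
  x = (12 - (-1)·-2.100 - (1)·-2.400) / (5) = 2.460
  y = (-7 - (-1)·-0.600 - (-4)·-2.400) / (7) = -2.457
  z = (0 - (-2)·-0.600 - (-3)·-2.100) / (-7) = 1.071
Iteration 2:
  x = (12 - (-1)·-2.457 - (1)·1.071) / (5) = 1.694
  y = (-7 - (-1)·2.460 - (-4)·1.071) / (7) = -0.037
  z = (0 - (-2)·2.460 - (-3)·-2.457) / (-7) = 0.350
Iteration 3:
  x = (12 - (-1)·-0.037 - (1)·0.350) / (5) = 2.323
  y = (-7 - (-1)·1.694 - (-4)·0.350) / (7) = -0.558
  z = (0 - (-2)·1.694 - (-3)·-0.037) / (-7) = -0.468
Residual b − A·x = (0.295, -2.643, -0.304)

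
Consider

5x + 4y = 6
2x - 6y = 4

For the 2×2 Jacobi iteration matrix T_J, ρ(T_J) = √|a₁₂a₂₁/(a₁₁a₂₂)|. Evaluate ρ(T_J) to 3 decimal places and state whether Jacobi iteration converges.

a₁₂a₂₁/(a₁₁a₂₂) = (4)·(2) / ((5)·(-6)) = -0.266667
ρ = √|-0.266667| = √0.266667 = 0.516
ρ < 1, so Jacobi converges

0.516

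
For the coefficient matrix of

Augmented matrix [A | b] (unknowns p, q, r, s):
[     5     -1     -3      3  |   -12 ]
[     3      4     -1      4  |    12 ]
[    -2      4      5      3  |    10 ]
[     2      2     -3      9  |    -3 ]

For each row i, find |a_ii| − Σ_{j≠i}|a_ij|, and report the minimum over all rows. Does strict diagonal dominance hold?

-4

row 1: |5| − (1+3+3) = -2
row 2: |4| − (3+1+4) = -4
row 3: |5| − (2+4+3) = -4
row 4: |9| − (2+2+3) = 2
minimum over rows = -4 → not strictly diagonally dominant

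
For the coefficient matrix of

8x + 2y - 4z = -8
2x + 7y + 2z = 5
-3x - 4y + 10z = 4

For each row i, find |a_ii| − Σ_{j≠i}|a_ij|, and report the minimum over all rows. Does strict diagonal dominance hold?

2

row 1: |8| − (2+4) = 2
row 2: |7| − (2+2) = 3
row 3: |10| − (3+4) = 3
minimum over rows = 2 → strictly diagonally dominant (convergence guaranteed)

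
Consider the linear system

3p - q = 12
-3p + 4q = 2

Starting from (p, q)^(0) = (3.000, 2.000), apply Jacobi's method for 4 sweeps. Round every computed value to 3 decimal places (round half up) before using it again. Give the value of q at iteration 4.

4.500

Iteration 1:
  p = (12 - (-1)·2.000) / (3) = 4.667
  q = (2 - (-3)·3.000) / (4) = 2.750
Iteration 2:
  p = (12 - (-1)·2.750) / (3) = 4.917
  q = (2 - (-3)·4.667) / (4) = 4.000
Iteration 3:
  p = (12 - (-1)·4.000) / (3) = 5.333
  q = (2 - (-3)·4.917) / (4) = 4.188
Iteration 4:
  p = (12 - (-1)·4.188) / (3) = 5.396
  q = (2 - (-3)·5.333) / (4) = 4.500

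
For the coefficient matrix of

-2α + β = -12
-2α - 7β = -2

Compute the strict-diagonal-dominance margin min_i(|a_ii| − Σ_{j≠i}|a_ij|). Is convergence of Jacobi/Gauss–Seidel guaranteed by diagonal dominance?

1

row 1: |-2| − (1) = 1
row 2: |-7| − (2) = 5
minimum over rows = 1 → strictly diagonally dominant (convergence guaranteed)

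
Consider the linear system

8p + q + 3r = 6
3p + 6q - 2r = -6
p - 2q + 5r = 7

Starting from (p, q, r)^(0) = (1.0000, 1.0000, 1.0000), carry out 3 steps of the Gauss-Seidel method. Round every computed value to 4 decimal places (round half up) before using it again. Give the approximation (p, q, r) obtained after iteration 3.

Iteration 1:
  p = (6 - (1)·1.0000 - (3)·1.0000) / (8) = 0.2500
  q = (-6 - (3)·0.2500 - (-2)·1.0000) / (6) = -0.7917
  r = (7 - (1)·0.2500 - (-2)·-0.7917) / (5) = 1.0333
Iteration 2:
  p = (6 - (1)·-0.7917 - (3)·1.0333) / (8) = 0.4615
  q = (-6 - (3)·0.4615 - (-2)·1.0333) / (6) = -0.8863
  r = (7 - (1)·0.4615 - (-2)·-0.8863) / (5) = 0.9532
Iteration 3:
  p = (6 - (1)·-0.8863 - (3)·0.9532) / (8) = 0.5033
  q = (-6 - (3)·0.5033 - (-2)·0.9532) / (6) = -0.9339
  r = (7 - (1)·0.5033 - (-2)·-0.9339) / (5) = 0.9258

(0.5033, -0.9339, 0.9258)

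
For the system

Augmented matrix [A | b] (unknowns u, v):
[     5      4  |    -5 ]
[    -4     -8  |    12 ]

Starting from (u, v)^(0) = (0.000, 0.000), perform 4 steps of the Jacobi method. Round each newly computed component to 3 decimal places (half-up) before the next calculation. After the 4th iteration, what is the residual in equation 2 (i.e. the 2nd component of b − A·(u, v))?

Iteration 1:
  u = (-5 - (4)·0.000) / (5) = -1.000
  v = (12 - (-4)·0.000) / (-8) = -1.500
Iteration 2:
  u = (-5 - (4)·-1.500) / (5) = 0.200
  v = (12 - (-4)·-1.000) / (-8) = -1.000
Iteration 3:
  u = (-5 - (4)·-1.000) / (5) = -0.200
  v = (12 - (-4)·0.200) / (-8) = -1.600
Iteration 4:
  u = (-5 - (4)·-1.600) / (5) = 0.280
  v = (12 - (-4)·-0.200) / (-8) = -1.400
Residual b − A·x = (-0.800, 1.920)

1.920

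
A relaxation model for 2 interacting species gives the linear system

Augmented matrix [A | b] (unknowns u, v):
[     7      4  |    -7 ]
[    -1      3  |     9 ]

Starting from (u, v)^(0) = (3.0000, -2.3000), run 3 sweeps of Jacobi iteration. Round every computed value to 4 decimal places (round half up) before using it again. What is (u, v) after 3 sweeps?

Iteration 1:
  u = (-7 - (4)·-2.3000) / (7) = 0.3143
  v = (9 - (-1)·3.0000) / (3) = 4.0000
Iteration 2:
  u = (-7 - (4)·4.0000) / (7) = -3.2857
  v = (9 - (-1)·0.3143) / (3) = 3.1048
Iteration 3:
  u = (-7 - (4)·3.1048) / (7) = -2.7742
  v = (9 - (-1)·-3.2857) / (3) = 1.9048

(-2.7742, 1.9048)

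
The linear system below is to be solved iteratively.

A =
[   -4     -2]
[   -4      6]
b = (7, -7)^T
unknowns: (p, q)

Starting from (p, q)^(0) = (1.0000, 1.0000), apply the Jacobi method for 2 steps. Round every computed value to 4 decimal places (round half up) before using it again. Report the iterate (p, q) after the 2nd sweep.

Iteration 1:
  p = (7 - (-2)·1.0000) / (-4) = -2.2500
  q = (-7 - (-4)·1.0000) / (6) = -0.5000
Iteration 2:
  p = (7 - (-2)·-0.5000) / (-4) = -1.5000
  q = (-7 - (-4)·-2.2500) / (6) = -2.6667

(-1.5000, -2.6667)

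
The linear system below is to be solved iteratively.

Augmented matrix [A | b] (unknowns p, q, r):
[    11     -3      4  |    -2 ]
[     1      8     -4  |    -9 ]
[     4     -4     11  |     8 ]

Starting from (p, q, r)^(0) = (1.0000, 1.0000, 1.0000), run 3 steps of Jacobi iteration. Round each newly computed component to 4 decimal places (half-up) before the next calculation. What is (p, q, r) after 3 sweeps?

Iteration 1:
  p = (-2 - (-3)·1.0000 - (4)·1.0000) / (11) = -0.2727
  q = (-9 - (1)·1.0000 - (-4)·1.0000) / (8) = -0.7500
  r = (8 - (4)·1.0000 - (-4)·1.0000) / (11) = 0.7273
Iteration 2:
  p = (-2 - (-3)·-0.7500 - (4)·0.7273) / (11) = -0.6508
  q = (-9 - (1)·-0.2727 - (-4)·0.7273) / (8) = -0.7273
  r = (8 - (4)·-0.2727 - (-4)·-0.7500) / (11) = 0.5537
Iteration 3:
  p = (-2 - (-3)·-0.7273 - (4)·0.5537) / (11) = -0.5815
  q = (-9 - (1)·-0.6508 - (-4)·0.5537) / (8) = -0.7668
  r = (8 - (4)·-0.6508 - (-4)·-0.7273) / (11) = 0.6995

(-0.5815, -0.7668, 0.6995)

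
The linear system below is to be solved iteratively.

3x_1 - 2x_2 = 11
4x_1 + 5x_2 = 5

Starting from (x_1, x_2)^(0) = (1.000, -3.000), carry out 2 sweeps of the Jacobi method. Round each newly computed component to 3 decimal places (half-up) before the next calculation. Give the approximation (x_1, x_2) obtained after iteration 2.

Iteration 1:
  x_1 = (11 - (-2)·-3.000) / (3) = 1.667
  x_2 = (5 - (4)·1.000) / (5) = 0.200
Iteration 2:
  x_1 = (11 - (-2)·0.200) / (3) = 3.800
  x_2 = (5 - (4)·1.667) / (5) = -0.334

(3.800, -0.334)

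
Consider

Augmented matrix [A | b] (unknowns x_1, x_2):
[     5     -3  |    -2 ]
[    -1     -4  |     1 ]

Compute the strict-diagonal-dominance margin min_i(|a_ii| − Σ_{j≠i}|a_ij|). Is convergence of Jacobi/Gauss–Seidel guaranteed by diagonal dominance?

2

row 1: |5| − (3) = 2
row 2: |-4| − (1) = 3
minimum over rows = 2 → strictly diagonally dominant (convergence guaranteed)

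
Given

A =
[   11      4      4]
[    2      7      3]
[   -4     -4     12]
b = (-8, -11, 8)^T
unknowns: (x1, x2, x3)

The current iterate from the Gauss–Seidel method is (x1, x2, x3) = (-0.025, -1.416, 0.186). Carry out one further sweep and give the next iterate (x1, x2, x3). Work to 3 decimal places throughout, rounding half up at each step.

One sweep:
  x1 = (-8 - (4)·-1.416 - (4)·0.186) / (11) = -0.280
  x2 = (-11 - (2)·-0.280 - (3)·0.186) / (7) = -1.571
  x3 = (8 - (-4)·-0.280 - (-4)·-1.571) / (12) = 0.050

(-0.280, -1.571, 0.050)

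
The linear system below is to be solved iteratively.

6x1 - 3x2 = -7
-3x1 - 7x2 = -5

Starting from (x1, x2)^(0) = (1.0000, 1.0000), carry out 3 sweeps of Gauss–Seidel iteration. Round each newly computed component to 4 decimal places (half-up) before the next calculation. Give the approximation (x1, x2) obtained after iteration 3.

(-0.6667, 1.0000)

Iteration 1:
  x1 = (-7 - (-3)·1.0000) / (6) = -0.6667
  x2 = (-5 - (-3)·-0.6667) / (-7) = 1.0000
Iteration 2:
  x1 = (-7 - (-3)·1.0000) / (6) = -0.6667
  x2 = (-5 - (-3)·-0.6667) / (-7) = 1.0000
Iteration 3:
  x1 = (-7 - (-3)·1.0000) / (6) = -0.6667
  x2 = (-5 - (-3)·-0.6667) / (-7) = 1.0000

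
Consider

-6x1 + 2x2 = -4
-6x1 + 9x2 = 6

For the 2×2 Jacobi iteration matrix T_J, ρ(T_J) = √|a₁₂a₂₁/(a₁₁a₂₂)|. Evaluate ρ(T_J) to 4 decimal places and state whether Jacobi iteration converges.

a₁₂a₂₁/(a₁₁a₂₂) = (2)·(-6) / ((-6)·(9)) = 0.222222
ρ = √|0.222222| = √0.222222 = 0.4714
ρ < 1, so Jacobi converges

0.4714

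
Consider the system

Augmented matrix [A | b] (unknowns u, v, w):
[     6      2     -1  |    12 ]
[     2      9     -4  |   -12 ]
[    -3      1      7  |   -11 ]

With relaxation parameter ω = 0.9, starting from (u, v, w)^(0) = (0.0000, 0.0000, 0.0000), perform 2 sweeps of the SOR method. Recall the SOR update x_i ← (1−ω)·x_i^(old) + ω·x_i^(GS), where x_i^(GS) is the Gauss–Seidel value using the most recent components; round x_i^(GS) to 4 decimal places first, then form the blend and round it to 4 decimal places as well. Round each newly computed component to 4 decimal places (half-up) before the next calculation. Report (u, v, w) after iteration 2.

Iteration 1:
  u: GS value = (12 - (2)·0.0000 - (-1)·0.0000) / (6) = 2.0000;  u ← (1−ω)·0.0000 + ω·2.0000 = 1.8000
  v: GS value = (-12 - (2)·1.8000 - (-4)·0.0000) / (9) = -1.7333;  v ← (1−ω)·0.0000 + ω·-1.7333 = -1.5600
  w: GS value = (-11 - (-3)·1.8000 - (1)·-1.5600) / (7) = -0.5771;  w ← (1−ω)·0.0000 + ω·-0.5771 = -0.5194
Iteration 2:
  u: GS value = (12 - (2)·-1.5600 - (-1)·-0.5194) / (6) = 2.4334;  u ← (1−ω)·1.8000 + ω·2.4334 = 2.3701
  v: GS value = (-12 - (2)·2.3701 - (-4)·-0.5194) / (9) = -2.0909;  v ← (1−ω)·-1.5600 + ω·-2.0909 = -2.0378
  w: GS value = (-11 - (-3)·2.3701 - (1)·-2.0378) / (7) = -0.2646;  w ← (1−ω)·-0.5194 + ω·-0.2646 = -0.2901

(2.3701, -2.0378, -0.2901)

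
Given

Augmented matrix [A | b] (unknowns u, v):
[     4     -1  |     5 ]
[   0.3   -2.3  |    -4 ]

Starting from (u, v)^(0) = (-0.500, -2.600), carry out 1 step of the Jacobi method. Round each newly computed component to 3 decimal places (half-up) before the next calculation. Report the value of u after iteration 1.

Iteration 1:
  u = (5 - (-1)·-2.600) / (4) = 0.600
  v = (-4 - (0.3)·-0.500) / (-2.3) = 1.674

0.600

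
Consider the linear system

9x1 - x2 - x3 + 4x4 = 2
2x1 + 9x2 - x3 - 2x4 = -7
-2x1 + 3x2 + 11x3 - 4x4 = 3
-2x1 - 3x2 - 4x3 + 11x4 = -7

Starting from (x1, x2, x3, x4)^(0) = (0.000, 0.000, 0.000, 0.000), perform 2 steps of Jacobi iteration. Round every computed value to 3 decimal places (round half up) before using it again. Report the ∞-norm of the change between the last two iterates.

Iteration 1:
  x1 = (2 - (-1)·0.000 - (-1)·0.000 - (4)·0.000) / (9) = 0.222
  x2 = (-7 - (2)·0.000 - (-1)·0.000 - (-2)·0.000) / (9) = -0.778
  x3 = (3 - (-2)·0.000 - (3)·0.000 - (-4)·0.000) / (11) = 0.273
  x4 = (-7 - (-2)·0.000 - (-3)·0.000 - (-4)·0.000) / (11) = -0.636
Iteration 2:
  x1 = (2 - (-1)·-0.778 - (-1)·0.273 - (4)·-0.636) / (9) = 0.449
  x2 = (-7 - (2)·0.222 - (-1)·0.273 - (-2)·-0.636) / (9) = -0.938
  x3 = (3 - (-2)·0.222 - (3)·-0.778 - (-4)·-0.636) / (11) = 0.294
  x4 = (-7 - (-2)·0.222 - (-3)·-0.778 - (-4)·0.273) / (11) = -0.709
Change: (0.227, -0.160, 0.021, -0.073) → max |·| = 0.227

0.227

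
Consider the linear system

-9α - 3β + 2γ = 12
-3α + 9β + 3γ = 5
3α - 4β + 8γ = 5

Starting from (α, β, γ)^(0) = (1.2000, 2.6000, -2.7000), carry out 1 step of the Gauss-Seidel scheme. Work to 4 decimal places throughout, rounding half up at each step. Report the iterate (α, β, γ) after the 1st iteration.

Iteration 1:
  α = (12 - (-3)·2.6000 - (2)·-2.7000) / (-9) = -2.8000
  β = (5 - (-3)·-2.8000 - (3)·-2.7000) / (9) = 0.5222
  γ = (5 - (3)·-2.8000 - (-4)·0.5222) / (8) = 1.9361

(-2.8000, 0.5222, 1.9361)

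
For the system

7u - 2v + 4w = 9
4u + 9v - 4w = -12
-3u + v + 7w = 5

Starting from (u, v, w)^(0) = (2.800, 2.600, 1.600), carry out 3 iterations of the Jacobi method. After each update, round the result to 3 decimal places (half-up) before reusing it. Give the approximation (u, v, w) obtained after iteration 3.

Iteration 1:
  u = (9 - (-2)·2.600 - (4)·1.600) / (7) = 1.114
  v = (-12 - (4)·2.800 - (-4)·1.600) / (9) = -1.867
  w = (5 - (-3)·2.800 - (1)·2.600) / (7) = 1.543
Iteration 2:
  u = (9 - (-2)·-1.867 - (4)·1.543) / (7) = -0.129
  v = (-12 - (4)·1.114 - (-4)·1.543) / (9) = -1.143
  w = (5 - (-3)·1.114 - (1)·-1.867) / (7) = 1.458
Iteration 3:
  u = (9 - (-2)·-1.143 - (4)·1.458) / (7) = 0.126
  v = (-12 - (4)·-0.129 - (-4)·1.458) / (9) = -0.628
  w = (5 - (-3)·-0.129 - (1)·-1.143) / (7) = 0.822

(0.126, -0.628, 0.822)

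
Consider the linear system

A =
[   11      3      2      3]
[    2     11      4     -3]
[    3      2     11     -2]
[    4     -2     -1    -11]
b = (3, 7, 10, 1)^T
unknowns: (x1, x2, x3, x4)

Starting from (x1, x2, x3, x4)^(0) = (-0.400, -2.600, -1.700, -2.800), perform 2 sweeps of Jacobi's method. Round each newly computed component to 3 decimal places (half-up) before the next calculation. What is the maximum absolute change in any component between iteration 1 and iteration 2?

Iteration 1:
  x1 = (3 - (3)·-2.600 - (2)·-1.700 - (3)·-2.800) / (11) = 2.055
  x2 = (7 - (2)·-0.400 - (4)·-1.700 - (-3)·-2.800) / (11) = 0.564
  x3 = (10 - (3)·-0.400 - (2)·-2.600 - (-2)·-2.800) / (11) = 0.982
  x4 = (1 - (4)·-0.400 - (-2)·-2.600 - (-1)·-1.700) / (-11) = 0.391
Iteration 2:
  x1 = (3 - (3)·0.564 - (2)·0.982 - (3)·0.391) / (11) = -0.166
  x2 = (7 - (2)·2.055 - (4)·0.982 - (-3)·0.391) / (11) = 0.012
  x3 = (10 - (3)·2.055 - (2)·0.564 - (-2)·0.391) / (11) = 0.317
  x4 = (1 - (4)·2.055 - (-2)·0.564 - (-1)·0.982) / (-11) = 0.465
Change: (-2.221, -0.552, -0.665, 0.074) → max |·| = 2.221

2.221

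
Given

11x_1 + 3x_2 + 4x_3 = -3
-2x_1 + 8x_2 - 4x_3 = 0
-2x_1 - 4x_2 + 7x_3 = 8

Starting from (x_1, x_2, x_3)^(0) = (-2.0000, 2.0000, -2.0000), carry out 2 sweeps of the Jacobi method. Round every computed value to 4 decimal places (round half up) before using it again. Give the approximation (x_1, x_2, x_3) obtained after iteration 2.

(-0.4870, 0.8344, 0.2597)

Iteration 1:
  x_1 = (-3 - (3)·2.0000 - (4)·-2.0000) / (11) = -0.0909
  x_2 = (0 - (-2)·-2.0000 - (-4)·-2.0000) / (8) = -1.5000
  x_3 = (8 - (-2)·-2.0000 - (-4)·2.0000) / (7) = 1.7143
Iteration 2:
  x_1 = (-3 - (3)·-1.5000 - (4)·1.7143) / (11) = -0.4870
  x_2 = (0 - (-2)·-0.0909 - (-4)·1.7143) / (8) = 0.8344
  x_3 = (8 - (-2)·-0.0909 - (-4)·-1.5000) / (7) = 0.2597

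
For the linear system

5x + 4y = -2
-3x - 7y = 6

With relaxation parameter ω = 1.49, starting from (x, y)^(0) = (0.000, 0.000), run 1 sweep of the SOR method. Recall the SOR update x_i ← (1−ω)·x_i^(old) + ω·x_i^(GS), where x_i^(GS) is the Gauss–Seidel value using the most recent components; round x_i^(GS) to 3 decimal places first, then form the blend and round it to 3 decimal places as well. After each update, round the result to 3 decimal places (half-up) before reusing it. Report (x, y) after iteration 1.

Iteration 1:
  x: GS value = (-2 - (4)·0.000) / (5) = -0.400;  x ← (1−ω)·0.000 + ω·-0.400 = -0.596
  y: GS value = (6 - (-3)·-0.596) / (-7) = -0.602;  y ← (1−ω)·0.000 + ω·-0.602 = -0.897

(-0.596, -0.897)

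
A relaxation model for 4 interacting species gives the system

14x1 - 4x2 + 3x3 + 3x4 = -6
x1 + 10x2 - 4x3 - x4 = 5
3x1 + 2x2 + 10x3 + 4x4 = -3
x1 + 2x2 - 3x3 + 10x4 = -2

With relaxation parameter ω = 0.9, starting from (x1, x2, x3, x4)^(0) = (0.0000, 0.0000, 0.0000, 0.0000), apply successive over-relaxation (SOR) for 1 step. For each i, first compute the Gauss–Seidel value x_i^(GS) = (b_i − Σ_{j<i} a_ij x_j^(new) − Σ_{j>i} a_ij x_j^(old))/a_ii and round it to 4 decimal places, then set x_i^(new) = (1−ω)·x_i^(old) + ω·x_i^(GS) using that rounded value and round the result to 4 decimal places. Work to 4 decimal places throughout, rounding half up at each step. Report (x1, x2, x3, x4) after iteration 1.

(-0.3857, 0.4847, -0.2531, -0.3009)

Iteration 1:
  x1: GS value = (-6 - (-4)·0.0000 - (3)·0.0000 - (3)·0.0000) / (14) = -0.4286;  x1 ← (1−ω)·0.0000 + ω·-0.4286 = -0.3857
  x2: GS value = (5 - (1)·-0.3857 - (-4)·0.0000 - (-1)·0.0000) / (10) = 0.5386;  x2 ← (1−ω)·0.0000 + ω·0.5386 = 0.4847
  x3: GS value = (-3 - (3)·-0.3857 - (2)·0.4847 - (4)·0.0000) / (10) = -0.2812;  x3 ← (1−ω)·0.0000 + ω·-0.2812 = -0.2531
  x4: GS value = (-2 - (1)·-0.3857 - (2)·0.4847 - (-3)·-0.2531) / (10) = -0.3343;  x4 ← (1−ω)·0.0000 + ω·-0.3343 = -0.3009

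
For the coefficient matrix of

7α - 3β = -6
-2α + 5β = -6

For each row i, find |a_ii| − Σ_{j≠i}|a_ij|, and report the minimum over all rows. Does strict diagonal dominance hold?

row 1: |7| − (3) = 4
row 2: |5| − (2) = 3
minimum over rows = 3 → strictly diagonally dominant (convergence guaranteed)

3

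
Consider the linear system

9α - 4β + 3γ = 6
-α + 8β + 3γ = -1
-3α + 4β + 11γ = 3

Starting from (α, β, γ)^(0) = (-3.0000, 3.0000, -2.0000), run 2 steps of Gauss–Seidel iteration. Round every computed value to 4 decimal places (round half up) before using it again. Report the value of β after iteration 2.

Iteration 1:
  α = (6 - (-4)·3.0000 - (3)·-2.0000) / (9) = 2.6667
  β = (-1 - (-1)·2.6667 - (3)·-2.0000) / (8) = 0.9583
  γ = (3 - (-3)·2.6667 - (4)·0.9583) / (11) = 0.6515
Iteration 2:
  α = (6 - (-4)·0.9583 - (3)·0.6515) / (9) = 0.8754
  β = (-1 - (-1)·0.8754 - (3)·0.6515) / (8) = -0.2599
  γ = (3 - (-3)·0.8754 - (4)·-0.2599) / (11) = 0.6060

-0.2599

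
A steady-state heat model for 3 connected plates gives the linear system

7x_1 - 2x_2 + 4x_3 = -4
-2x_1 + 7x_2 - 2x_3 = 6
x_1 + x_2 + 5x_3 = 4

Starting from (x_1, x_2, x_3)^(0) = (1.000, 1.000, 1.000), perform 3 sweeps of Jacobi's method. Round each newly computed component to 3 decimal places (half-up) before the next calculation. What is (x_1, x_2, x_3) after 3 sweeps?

(-0.756, 0.941, 0.733)

Iteration 1:
  x_1 = (-4 - (-2)·1.000 - (4)·1.000) / (7) = -0.857
  x_2 = (6 - (-2)·1.000 - (-2)·1.000) / (7) = 1.429
  x_3 = (4 - (1)·1.000 - (1)·1.000) / (5) = 0.400
Iteration 2:
  x_1 = (-4 - (-2)·1.429 - (4)·0.400) / (7) = -0.392
  x_2 = (6 - (-2)·-0.857 - (-2)·0.400) / (7) = 0.727
  x_3 = (4 - (1)·-0.857 - (1)·1.429) / (5) = 0.686
Iteration 3:
  x_1 = (-4 - (-2)·0.727 - (4)·0.686) / (7) = -0.756
  x_2 = (6 - (-2)·-0.392 - (-2)·0.686) / (7) = 0.941
  x_3 = (4 - (1)·-0.392 - (1)·0.727) / (5) = 0.733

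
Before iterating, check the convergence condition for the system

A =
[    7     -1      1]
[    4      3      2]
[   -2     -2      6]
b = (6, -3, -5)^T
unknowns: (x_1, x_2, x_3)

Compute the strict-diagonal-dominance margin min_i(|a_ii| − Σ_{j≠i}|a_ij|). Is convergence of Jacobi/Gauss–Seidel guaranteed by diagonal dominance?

-3

row 1: |7| − (1+1) = 5
row 2: |3| − (4+2) = -3
row 3: |6| − (2+2) = 2
minimum over rows = -3 → not strictly diagonally dominant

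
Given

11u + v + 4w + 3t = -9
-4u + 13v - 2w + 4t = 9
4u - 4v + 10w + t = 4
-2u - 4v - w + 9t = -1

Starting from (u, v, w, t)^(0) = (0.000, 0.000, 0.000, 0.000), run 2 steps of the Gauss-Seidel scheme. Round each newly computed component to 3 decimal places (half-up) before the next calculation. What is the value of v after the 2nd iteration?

0.465

Iteration 1:
  u = (-9 - (1)·0.000 - (4)·0.000 - (3)·0.000) / (11) = -0.818
  v = (9 - (-4)·-0.818 - (-2)·0.000 - (4)·0.000) / (13) = 0.441
  w = (4 - (4)·-0.818 - (-4)·0.441 - (1)·0.000) / (10) = 0.904
  t = (-1 - (-2)·-0.818 - (-4)·0.441 - (-1)·0.904) / (9) = 0.004
Iteration 2:
  u = (-9 - (1)·0.441 - (4)·0.904 - (3)·0.004) / (11) = -1.188
  v = (9 - (-4)·-1.188 - (-2)·0.904 - (4)·0.004) / (13) = 0.465
  w = (4 - (4)·-1.188 - (-4)·0.465 - (1)·0.004) / (10) = 1.061
  t = (-1 - (-2)·-1.188 - (-4)·0.465 - (-1)·1.061) / (9) = -0.051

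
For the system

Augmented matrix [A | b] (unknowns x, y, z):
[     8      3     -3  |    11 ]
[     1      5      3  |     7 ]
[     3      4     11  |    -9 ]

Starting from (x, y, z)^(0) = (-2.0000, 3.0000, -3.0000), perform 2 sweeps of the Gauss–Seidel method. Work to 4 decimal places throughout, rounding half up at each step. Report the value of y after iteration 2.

Iteration 1:
  x = (11 - (3)·3.0000 - (-3)·-3.0000) / (8) = -0.8750
  y = (7 - (1)·-0.8750 - (3)·-3.0000) / (5) = 3.3750
  z = (-9 - (3)·-0.8750 - (4)·3.3750) / (11) = -1.8068
Iteration 2:
  x = (11 - (3)·3.3750 - (-3)·-1.8068) / (8) = -0.5682
  y = (7 - (1)·-0.5682 - (3)·-1.8068) / (5) = 2.5977
  z = (-9 - (3)·-0.5682 - (4)·2.5977) / (11) = -1.6078

2.5977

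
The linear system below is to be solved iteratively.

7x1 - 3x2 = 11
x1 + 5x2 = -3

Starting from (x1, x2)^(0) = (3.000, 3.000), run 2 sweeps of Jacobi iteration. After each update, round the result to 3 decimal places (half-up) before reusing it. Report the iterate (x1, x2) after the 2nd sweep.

(1.057, -1.171)

Iteration 1:
  x1 = (11 - (-3)·3.000) / (7) = 2.857
  x2 = (-3 - (1)·3.000) / (5) = -1.200
Iteration 2:
  x1 = (11 - (-3)·-1.200) / (7) = 1.057
  x2 = (-3 - (1)·2.857) / (5) = -1.171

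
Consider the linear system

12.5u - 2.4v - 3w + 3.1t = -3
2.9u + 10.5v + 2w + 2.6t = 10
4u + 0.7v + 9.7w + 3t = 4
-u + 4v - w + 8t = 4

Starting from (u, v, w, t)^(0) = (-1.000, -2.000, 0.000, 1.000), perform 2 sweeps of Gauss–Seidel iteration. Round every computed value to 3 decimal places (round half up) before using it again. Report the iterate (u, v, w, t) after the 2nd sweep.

(0.044, 0.873, 0.341, 0.112)

Iteration 1:
  u = (-3 - (-2.4)·-2.000 - (-3)·0.000 - (3.1)·1.000) / (12.5) = -0.872
  v = (10 - (2.9)·-0.872 - (2)·0.000 - (2.6)·1.000) / (10.5) = 0.946
  w = (4 - (4)·-0.872 - (0.7)·0.946 - (3)·1.000) / (9.7) = 0.394
  t = (4 - (-1)·-0.872 - (4)·0.946 - (-1)·0.394) / (8) = -0.033
Iteration 2:
  u = (-3 - (-2.4)·0.946 - (-3)·0.394 - (3.1)·-0.033) / (12.5) = 0.044
  v = (10 - (2.9)·0.044 - (2)·0.394 - (2.6)·-0.033) / (10.5) = 0.873
  w = (4 - (4)·0.044 - (0.7)·0.873 - (3)·-0.033) / (9.7) = 0.341
  t = (4 - (-1)·0.044 - (4)·0.873 - (-1)·0.341) / (8) = 0.112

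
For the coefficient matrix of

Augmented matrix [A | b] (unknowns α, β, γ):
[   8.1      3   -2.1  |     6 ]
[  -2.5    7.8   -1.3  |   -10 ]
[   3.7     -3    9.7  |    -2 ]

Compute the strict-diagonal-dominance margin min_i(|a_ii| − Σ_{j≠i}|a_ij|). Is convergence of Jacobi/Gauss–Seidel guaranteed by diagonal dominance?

row 1: |8.1| − (3+2.1) = 3
row 2: |7.8| − (2.5+1.3) = 4
row 3: |9.7| − (3.7+3) = 3
minimum over rows = 3 → strictly diagonally dominant (convergence guaranteed)

3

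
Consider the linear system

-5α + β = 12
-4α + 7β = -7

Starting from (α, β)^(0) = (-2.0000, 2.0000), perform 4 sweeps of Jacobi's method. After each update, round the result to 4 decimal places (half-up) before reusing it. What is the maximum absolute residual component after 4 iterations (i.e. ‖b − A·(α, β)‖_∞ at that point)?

Iteration 1:
  α = (12 - (1)·2.0000) / (-5) = -2.0000
  β = (-7 - (-4)·-2.0000) / (7) = -2.1429
Iteration 2:
  α = (12 - (1)·-2.1429) / (-5) = -2.8286
  β = (-7 - (-4)·-2.0000) / (7) = -2.1429
Iteration 3:
  α = (12 - (1)·-2.1429) / (-5) = -2.8286
  β = (-7 - (-4)·-2.8286) / (7) = -2.6163
Iteration 4:
  α = (12 - (1)·-2.6163) / (-5) = -2.9233
  β = (-7 - (-4)·-2.8286) / (7) = -2.6163
Residual b − A·x = (-0.0002, -0.3791); ∞-norm = 0.3791

0.3791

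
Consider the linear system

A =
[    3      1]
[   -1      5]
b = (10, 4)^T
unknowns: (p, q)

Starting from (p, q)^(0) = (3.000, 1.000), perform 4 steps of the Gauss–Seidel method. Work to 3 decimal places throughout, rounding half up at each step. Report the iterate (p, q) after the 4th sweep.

Iteration 1:
  p = (10 - (1)·1.000) / (3) = 3.000
  q = (4 - (-1)·3.000) / (5) = 1.400
Iteration 2:
  p = (10 - (1)·1.400) / (3) = 2.867
  q = (4 - (-1)·2.867) / (5) = 1.373
Iteration 3:
  p = (10 - (1)·1.373) / (3) = 2.876
  q = (4 - (-1)·2.876) / (5) = 1.375
Iteration 4:
  p = (10 - (1)·1.375) / (3) = 2.875
  q = (4 - (-1)·2.875) / (5) = 1.375

(2.875, 1.375)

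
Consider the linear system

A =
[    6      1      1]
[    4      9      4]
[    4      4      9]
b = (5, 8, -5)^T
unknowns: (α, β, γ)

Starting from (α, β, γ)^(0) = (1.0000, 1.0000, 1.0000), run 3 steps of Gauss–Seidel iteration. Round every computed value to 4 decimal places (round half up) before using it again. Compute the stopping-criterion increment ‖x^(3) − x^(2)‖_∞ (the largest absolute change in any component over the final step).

0.2250

Iteration 1:
  α = (5 - (1)·1.0000 - (1)·1.0000) / (6) = 0.5000
  β = (8 - (4)·0.5000 - (4)·1.0000) / (9) = 0.2222
  γ = (-5 - (4)·0.5000 - (4)·0.2222) / (9) = -0.8765
Iteration 2:
  α = (5 - (1)·0.2222 - (1)·-0.8765) / (6) = 0.9424
  β = (8 - (4)·0.9424 - (4)·-0.8765) / (9) = 0.8596
  γ = (-5 - (4)·0.9424 - (4)·0.8596) / (9) = -1.3564
Iteration 3:
  α = (5 - (1)·0.8596 - (1)·-1.3564) / (6) = 0.9161
  β = (8 - (4)·0.9161 - (4)·-1.3564) / (9) = 1.0846
  γ = (-5 - (4)·0.9161 - (4)·1.0846) / (9) = -1.4448
Change: (-0.0263, 0.2250, -0.0884) → max |·| = 0.2250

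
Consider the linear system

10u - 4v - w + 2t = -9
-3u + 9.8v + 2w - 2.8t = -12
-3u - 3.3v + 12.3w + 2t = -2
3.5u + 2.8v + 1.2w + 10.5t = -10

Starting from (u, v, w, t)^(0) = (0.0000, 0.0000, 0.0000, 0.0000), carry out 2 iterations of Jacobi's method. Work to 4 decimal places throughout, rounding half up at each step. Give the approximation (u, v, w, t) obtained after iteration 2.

(-1.2156, -1.7389, -0.5558, -0.3073)

Iteration 1:
  u = (-9 - (-4)·0.0000 - (-1)·0.0000 - (2)·0.0000) / (10) = -0.9000
  v = (-12 - (-3)·0.0000 - (2)·0.0000 - (-2.8)·0.0000) / (9.8) = -1.2245
  w = (-2 - (-3)·0.0000 - (-3.3)·0.0000 - (2)·0.0000) / (12.3) = -0.1626
  t = (-10 - (3.5)·0.0000 - (2.8)·0.0000 - (1.2)·0.0000) / (10.5) = -0.9524
Iteration 2:
  u = (-9 - (-4)·-1.2245 - (-1)·-0.1626 - (2)·-0.9524) / (10) = -1.2156
  v = (-12 - (-3)·-0.9000 - (2)·-0.1626 - (-2.8)·-0.9524) / (9.8) = -1.7389
  w = (-2 - (-3)·-0.9000 - (-3.3)·-1.2245 - (2)·-0.9524) / (12.3) = -0.5558
  t = (-10 - (3.5)·-0.9000 - (2.8)·-1.2245 - (1.2)·-0.1626) / (10.5) = -0.3073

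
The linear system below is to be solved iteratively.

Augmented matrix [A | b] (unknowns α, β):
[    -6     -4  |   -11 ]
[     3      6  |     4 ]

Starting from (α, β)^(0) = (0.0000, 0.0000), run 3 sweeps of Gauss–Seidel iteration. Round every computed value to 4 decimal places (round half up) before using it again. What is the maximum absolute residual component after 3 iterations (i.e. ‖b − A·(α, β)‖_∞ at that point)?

Iteration 1:
  α = (-11 - (-4)·0.0000) / (-6) = 1.8333
  β = (4 - (3)·1.8333) / (6) = -0.2500
Iteration 2:
  α = (-11 - (-4)·-0.2500) / (-6) = 2.0000
  β = (4 - (3)·2.0000) / (6) = -0.3333
Iteration 3:
  α = (-11 - (-4)·-0.3333) / (-6) = 2.0555
  β = (4 - (3)·2.0555) / (6) = -0.3611
Residual b − A·x = (-0.1114, 0.0001); ∞-norm = 0.1114

0.1114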